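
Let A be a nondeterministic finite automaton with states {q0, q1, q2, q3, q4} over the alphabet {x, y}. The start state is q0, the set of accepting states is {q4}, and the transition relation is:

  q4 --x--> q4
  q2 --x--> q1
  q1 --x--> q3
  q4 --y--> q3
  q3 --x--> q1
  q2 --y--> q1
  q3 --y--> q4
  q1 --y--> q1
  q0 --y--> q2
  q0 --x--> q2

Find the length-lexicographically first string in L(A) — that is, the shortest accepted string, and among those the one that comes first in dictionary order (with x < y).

xxxy

A breadth-first search from q0 reaches an accepting state first via the path q0 → q2 → q1 → q3 → q4 on input xxxy.
No string of length < 4 is accepted (BFS exhausts all shorter strings without reaching an accepting state), and xxxy is the lexicographically least accepting string of length 4.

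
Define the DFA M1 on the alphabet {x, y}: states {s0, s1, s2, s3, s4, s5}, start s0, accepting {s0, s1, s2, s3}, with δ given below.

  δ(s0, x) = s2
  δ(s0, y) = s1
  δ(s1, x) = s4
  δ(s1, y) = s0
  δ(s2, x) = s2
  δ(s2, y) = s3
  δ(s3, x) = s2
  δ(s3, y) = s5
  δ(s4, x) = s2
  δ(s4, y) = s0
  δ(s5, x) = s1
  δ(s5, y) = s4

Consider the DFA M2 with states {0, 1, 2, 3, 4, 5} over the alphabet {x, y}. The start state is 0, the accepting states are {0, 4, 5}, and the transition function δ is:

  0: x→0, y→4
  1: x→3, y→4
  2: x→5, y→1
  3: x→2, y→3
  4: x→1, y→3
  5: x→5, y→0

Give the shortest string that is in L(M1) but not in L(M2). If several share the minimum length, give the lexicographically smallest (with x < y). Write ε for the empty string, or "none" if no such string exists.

The string yy is accepted by M1 but not by M2.
No shorter string lies in the difference, and yy is the lexicographically first length-2 string in L(M1) \ L(M2).

yy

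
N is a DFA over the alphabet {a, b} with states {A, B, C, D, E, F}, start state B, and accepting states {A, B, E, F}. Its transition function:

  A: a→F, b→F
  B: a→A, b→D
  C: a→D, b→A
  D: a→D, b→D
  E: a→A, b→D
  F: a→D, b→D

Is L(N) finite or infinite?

The useful states (reachable from B and able to reach an accepting state) are {A, B, F}.
Restricted to these states the transition graph has no cycle, so every accepting path has bounded length and L is finite.

finite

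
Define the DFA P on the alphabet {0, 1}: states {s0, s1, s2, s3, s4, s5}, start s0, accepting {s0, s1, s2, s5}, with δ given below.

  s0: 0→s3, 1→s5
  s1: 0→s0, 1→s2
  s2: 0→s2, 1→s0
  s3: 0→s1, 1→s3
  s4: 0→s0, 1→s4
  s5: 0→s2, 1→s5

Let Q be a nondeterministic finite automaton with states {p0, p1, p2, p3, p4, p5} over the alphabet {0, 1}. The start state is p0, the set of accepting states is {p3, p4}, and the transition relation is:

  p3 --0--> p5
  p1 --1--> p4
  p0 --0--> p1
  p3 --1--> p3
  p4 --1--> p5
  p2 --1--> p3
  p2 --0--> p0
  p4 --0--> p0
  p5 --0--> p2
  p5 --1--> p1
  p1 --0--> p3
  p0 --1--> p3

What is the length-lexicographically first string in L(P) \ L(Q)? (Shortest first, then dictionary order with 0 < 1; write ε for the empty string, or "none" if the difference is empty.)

The empty string ε is accepted by P but not by Q.
Since ε is the unique shortest string, it is the required witness.

ε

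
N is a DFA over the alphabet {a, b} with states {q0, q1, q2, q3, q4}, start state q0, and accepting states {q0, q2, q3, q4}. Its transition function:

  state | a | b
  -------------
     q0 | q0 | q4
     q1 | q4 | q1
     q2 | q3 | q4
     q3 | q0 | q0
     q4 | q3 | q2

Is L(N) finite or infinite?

infinite

State q0 is reachable from the start and can reach an accepting state, and it lies on the cycle q0 → q0.
Traversing that cycle any number of times yields accepted strings of unbounded length, so the language is infinite.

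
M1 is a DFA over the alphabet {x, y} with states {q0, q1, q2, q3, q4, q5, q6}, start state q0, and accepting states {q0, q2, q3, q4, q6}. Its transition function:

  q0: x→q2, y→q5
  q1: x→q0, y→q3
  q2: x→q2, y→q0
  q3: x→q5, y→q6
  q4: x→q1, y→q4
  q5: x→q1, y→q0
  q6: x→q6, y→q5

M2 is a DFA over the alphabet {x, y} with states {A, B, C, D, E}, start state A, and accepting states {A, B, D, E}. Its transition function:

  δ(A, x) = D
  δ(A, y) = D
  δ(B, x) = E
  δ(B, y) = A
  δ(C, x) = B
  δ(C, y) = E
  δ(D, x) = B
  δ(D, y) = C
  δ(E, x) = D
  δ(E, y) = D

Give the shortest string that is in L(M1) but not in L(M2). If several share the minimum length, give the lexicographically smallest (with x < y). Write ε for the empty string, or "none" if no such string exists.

The string xy is accepted by M1 but not by M2.
No shorter string lies in the difference, and xy is the lexicographically first length-2 string in L(M1) \ L(M2).

xy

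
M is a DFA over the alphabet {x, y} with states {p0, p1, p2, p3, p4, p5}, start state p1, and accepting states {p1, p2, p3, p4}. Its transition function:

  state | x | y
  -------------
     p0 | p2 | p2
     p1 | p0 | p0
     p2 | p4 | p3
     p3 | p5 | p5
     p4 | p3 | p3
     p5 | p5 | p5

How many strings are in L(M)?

The useful subgraph on states {p0, p1, p2, p3, p4} is acyclic, so L(M) is finite; the longest accepting path visits 5 useful states, giving maximum string length 4.
Counting accepting paths from p1 by length: 1 of length 0, 4 of length 2, 8 of length 3, 8 of length 4. Total 21.

21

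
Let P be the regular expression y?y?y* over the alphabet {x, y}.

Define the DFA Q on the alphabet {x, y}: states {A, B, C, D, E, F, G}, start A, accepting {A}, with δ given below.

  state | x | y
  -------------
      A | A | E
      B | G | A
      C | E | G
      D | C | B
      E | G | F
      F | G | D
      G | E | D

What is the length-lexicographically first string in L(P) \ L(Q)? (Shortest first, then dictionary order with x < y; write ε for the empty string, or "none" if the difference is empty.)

y

The string y is accepted by P but not by Q.
No shorter string lies in the difference, and y is the lexicographically first length-1 string in L(P) \ L(Q).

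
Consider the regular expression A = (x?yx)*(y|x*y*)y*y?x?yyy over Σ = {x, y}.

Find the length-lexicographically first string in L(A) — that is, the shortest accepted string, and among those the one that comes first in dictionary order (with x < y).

By inspection of the expression, no string of length less than 3 matches, and yyy is the lexicographically first match of length 3.

yyy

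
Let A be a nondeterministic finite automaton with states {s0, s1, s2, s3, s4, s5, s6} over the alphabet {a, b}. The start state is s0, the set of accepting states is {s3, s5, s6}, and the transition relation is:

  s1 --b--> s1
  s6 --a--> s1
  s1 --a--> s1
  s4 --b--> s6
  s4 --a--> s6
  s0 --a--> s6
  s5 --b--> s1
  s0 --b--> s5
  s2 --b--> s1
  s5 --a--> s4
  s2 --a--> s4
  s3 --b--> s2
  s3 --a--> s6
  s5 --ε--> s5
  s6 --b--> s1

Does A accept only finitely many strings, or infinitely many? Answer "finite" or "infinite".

finite

The useful states (reachable from s0 and able to reach an accepting state) are {s0, s4, s5, s6}.
Restricted to these states the transition graph has no cycle, so every accepting path has bounded length and L is finite.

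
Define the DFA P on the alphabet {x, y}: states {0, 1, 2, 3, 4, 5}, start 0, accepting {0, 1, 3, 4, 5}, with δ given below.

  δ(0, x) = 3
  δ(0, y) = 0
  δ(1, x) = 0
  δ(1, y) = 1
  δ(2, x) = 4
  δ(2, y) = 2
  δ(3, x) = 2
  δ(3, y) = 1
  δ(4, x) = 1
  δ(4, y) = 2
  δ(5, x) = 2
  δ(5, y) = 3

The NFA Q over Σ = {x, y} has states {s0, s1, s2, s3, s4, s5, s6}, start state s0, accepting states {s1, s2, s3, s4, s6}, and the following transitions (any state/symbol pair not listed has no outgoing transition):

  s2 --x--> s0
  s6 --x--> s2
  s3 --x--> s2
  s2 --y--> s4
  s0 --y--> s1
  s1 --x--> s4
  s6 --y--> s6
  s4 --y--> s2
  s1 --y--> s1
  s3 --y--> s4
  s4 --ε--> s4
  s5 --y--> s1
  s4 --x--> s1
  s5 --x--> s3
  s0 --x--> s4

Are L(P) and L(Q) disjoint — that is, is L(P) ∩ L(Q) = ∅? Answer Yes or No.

The string x is accepted by both P and Q.
Hence L(P) ∩ L(Q) ≠ ∅.

No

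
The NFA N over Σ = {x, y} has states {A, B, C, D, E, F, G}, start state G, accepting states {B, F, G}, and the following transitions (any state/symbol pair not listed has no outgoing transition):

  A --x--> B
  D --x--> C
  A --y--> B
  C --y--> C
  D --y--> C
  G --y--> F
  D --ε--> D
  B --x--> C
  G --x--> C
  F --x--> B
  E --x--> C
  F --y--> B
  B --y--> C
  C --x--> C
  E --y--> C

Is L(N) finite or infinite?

The useful states (reachable from G and able to reach an accepting state) are {B, F, G}.
Restricted to these states the transition graph has no cycle, so every accepting path has bounded length and L is finite.

finite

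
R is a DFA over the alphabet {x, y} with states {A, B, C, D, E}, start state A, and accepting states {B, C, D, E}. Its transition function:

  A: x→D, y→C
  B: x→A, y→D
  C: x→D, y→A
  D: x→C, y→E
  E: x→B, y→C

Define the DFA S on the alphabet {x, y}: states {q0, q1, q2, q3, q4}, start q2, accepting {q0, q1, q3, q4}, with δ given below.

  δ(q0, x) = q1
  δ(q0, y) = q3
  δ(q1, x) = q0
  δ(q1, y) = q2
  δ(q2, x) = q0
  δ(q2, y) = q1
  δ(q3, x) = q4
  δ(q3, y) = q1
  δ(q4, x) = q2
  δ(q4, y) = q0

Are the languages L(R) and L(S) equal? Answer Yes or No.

Exploring the product automaton R × S from the start pair (A, q2), following both machines on each input symbol, reaches 5 state pairs: (A, q2), (D, q0), (C, q1), (E, q3), (B, q4).
R accepts in {B, C, D, E} and S accepts in {q0, q1, q3, q4}. In every reachable pair the two components are either both accepting — (D, q0), (C, q1), (E, q3), (B, q4) — or both non-accepting, so no string is accepted by exactly one of the machines: L(R) \ L(S) and L(S) \ L(R) are both empty.
Hence every string is accepted by R iff it is accepted by S, and the two languages coincide.

Yes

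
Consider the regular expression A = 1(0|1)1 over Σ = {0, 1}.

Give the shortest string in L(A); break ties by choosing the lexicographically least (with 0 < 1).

By inspection of the expression, no string of length less than 3 matches, and 101 is the lexicographically first match of length 3.

101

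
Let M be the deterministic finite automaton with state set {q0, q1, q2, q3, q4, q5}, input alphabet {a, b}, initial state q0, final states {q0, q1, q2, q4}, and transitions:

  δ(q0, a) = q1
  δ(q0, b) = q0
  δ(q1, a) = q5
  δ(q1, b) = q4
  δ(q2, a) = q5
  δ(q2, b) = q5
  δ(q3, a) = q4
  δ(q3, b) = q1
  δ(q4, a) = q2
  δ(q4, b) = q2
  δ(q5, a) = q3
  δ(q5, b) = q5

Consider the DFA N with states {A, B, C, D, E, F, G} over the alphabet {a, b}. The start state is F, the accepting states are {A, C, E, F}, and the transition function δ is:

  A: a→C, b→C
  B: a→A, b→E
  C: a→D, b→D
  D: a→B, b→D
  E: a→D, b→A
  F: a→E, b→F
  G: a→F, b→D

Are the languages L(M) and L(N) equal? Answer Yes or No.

Yes

Exploring the product automaton M × N from the start pair (q0, F), following both machines on each input symbol, reaches 6 state pairs: (q0, F), (q1, E), (q5, D), (q4, A), (q3, B), (q2, C).
M accepts in {q0, q1, q2, q4} and N accepts in {A, C, E, F}. In every reachable pair the two components are either both accepting — (q0, F), (q1, E), (q4, A), (q2, C) — or both non-accepting, so no string is accepted by exactly one of the machines: L(M) \ L(N) and L(N) \ L(M) are both empty.
Hence every string is accepted by M iff it is accepted by N, and the two languages coincide.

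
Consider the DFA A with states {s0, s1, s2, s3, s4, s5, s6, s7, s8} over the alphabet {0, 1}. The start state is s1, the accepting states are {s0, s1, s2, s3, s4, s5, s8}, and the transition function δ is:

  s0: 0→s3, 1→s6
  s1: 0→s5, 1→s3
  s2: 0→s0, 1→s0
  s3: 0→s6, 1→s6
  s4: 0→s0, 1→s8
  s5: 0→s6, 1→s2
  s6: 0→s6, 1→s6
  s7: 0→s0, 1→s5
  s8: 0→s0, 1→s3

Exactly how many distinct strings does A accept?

The useful subgraph on states {s0, s1, s2, s3, s5} is acyclic, so L(A) is finite; the longest accepting path visits 5 useful states, giving maximum string length 4.
Counting accepting paths from s1 by length: 1 of length 0, 2 of length 1, 1 of length 2, 2 of length 3, 2 of length 4. Total 8.

8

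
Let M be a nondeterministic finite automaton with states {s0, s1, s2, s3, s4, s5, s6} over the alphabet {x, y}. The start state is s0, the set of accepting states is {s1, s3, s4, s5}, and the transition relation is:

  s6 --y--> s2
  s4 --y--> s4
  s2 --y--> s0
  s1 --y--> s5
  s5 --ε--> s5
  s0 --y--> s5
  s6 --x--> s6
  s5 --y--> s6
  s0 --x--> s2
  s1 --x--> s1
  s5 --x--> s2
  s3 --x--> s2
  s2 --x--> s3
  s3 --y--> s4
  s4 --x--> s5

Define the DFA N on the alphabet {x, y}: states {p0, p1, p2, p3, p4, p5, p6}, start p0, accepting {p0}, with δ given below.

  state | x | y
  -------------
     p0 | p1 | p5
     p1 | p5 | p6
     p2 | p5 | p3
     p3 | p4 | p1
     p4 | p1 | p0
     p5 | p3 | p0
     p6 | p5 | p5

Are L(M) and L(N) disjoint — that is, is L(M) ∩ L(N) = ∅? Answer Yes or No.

The string xxy is accepted by both M and N.
Hence L(M) ∩ L(N) ≠ ∅.

No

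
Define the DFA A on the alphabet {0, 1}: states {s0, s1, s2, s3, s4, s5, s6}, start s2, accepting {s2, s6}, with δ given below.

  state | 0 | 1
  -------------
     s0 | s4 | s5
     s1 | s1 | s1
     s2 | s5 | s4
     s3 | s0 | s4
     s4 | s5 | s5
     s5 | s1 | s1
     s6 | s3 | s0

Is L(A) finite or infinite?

finite

The useful states (reachable from s2 and able to reach an accepting state) are {s2}.
Restricted to these states the transition graph has no cycle, so every accepting path has bounded length and L is finite.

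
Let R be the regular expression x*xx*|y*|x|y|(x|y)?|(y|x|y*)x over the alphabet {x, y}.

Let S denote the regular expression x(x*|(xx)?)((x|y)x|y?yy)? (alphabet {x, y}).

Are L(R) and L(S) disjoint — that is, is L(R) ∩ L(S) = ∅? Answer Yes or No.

No

The string x is accepted by both R and S.
Hence L(R) ∩ L(S) ≠ ∅.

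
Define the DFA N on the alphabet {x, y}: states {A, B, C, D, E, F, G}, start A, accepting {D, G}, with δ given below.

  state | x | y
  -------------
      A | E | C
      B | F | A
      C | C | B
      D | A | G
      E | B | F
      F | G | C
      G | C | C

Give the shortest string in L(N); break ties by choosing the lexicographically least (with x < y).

xyx

A breadth-first search from A reaches an accepting state first via the path A → E → F → G on input xyx.
No string of length < 3 is accepted (BFS exhausts all shorter strings without reaching an accepting state), and xyx is the lexicographically least accepting string of length 3.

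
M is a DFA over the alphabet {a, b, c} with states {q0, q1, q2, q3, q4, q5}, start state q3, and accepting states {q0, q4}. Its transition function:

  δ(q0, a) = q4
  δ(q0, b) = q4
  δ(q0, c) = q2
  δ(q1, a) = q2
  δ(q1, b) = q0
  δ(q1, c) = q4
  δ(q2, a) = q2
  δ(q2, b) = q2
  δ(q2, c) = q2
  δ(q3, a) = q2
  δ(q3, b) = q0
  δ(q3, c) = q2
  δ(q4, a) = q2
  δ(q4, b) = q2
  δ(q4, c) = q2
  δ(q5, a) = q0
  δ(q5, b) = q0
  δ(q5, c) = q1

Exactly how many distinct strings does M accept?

The useful subgraph on states {q0, q3, q4} is acyclic, so L(M) is finite; the longest accepting path visits 3 useful states, giving maximum string length 2.
Counting accepting paths from q3 by length: 1 of length 1, 2 of length 2. Total 3.

3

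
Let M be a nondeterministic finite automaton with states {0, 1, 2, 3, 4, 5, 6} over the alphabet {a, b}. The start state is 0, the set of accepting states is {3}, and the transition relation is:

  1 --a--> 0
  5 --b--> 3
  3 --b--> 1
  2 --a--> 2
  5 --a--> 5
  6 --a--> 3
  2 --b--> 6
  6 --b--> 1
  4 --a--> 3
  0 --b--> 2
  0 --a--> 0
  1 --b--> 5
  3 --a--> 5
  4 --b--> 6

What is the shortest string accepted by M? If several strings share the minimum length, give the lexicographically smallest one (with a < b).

bba

A breadth-first search from 0 reaches an accepting state first via the path 0 → 2 → 6 → 3 on input bba.
No string of length < 3 is accepted (BFS exhausts all shorter strings without reaching an accepting state), and bba is the lexicographically least accepting string of length 3.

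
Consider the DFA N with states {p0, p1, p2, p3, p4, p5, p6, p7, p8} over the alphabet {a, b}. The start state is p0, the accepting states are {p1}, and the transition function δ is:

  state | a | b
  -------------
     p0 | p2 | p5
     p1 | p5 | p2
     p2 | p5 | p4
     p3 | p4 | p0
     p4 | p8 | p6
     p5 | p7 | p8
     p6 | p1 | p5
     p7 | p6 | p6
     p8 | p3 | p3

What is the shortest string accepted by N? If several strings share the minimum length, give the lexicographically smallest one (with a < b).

abba

A breadth-first search from p0 reaches an accepting state first via the path p0 → p2 → p4 → p6 → p1 on input abba.
No string of length < 4 is accepted (BFS exhausts all shorter strings without reaching an accepting state), and abba is the lexicographically least accepting string of length 4.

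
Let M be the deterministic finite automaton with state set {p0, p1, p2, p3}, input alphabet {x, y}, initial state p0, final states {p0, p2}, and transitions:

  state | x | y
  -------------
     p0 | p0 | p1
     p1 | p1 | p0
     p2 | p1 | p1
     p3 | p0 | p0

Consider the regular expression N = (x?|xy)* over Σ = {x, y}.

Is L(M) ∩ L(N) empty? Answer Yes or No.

No

The empty string ε is accepted by both M and N.
Hence L(M) ∩ L(N) ≠ ∅.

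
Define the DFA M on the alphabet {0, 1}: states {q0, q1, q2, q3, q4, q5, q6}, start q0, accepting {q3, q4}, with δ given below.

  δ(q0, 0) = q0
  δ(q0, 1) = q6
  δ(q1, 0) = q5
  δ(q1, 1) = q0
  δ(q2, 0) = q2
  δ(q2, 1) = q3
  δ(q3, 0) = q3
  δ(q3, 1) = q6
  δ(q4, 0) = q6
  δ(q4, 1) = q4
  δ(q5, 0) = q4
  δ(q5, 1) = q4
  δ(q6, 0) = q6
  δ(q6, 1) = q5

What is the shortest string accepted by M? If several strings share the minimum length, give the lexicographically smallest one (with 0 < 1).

110

A breadth-first search from q0 reaches an accepting state first via the path q0 → q6 → q5 → q4 on input 110.
No string of length < 3 is accepted (BFS exhausts all shorter strings without reaching an accepting state), and 110 is the lexicographically least accepting string of length 3.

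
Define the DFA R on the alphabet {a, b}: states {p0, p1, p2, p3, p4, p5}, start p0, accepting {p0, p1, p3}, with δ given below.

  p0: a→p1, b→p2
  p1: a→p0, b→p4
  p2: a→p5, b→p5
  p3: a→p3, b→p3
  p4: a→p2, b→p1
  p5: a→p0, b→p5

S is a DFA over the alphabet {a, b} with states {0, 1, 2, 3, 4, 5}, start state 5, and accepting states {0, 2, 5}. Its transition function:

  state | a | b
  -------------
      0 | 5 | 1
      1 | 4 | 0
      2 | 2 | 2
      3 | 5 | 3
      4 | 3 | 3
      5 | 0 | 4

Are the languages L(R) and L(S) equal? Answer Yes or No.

Exploring the product automaton R × S from the start pair (p0, 5), following both machines on each input symbol, reaches 5 state pairs: (p0, 5), (p1, 0), (p2, 4), (p4, 1), (p5, 3).
R accepts in {p0, p1, p3} and S accepts in {0, 2, 5}. In every reachable pair the two components are either both accepting — (p0, 5), (p1, 0) — or both non-accepting, so no string is accepted by exactly one of the machines: L(R) \ L(S) and L(S) \ L(R) are both empty.
Hence every string is accepted by R iff it is accepted by S, and the two languages coincide.

Yes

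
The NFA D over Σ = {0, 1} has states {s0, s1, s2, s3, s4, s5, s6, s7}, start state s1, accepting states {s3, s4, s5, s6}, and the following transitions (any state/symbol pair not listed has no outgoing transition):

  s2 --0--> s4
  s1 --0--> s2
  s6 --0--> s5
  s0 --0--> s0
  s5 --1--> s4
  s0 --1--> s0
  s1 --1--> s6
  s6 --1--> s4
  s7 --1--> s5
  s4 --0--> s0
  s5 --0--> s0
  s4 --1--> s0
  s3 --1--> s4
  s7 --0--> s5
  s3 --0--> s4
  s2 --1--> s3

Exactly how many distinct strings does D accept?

The useful subgraph on states {s1, s2, s3, s4, s5, s6} is acyclic, so L(D) is finite; the longest accepting path visits 4 useful states, giving maximum string length 3.
Counting accepting paths from s1 by length: 1 of length 1, 4 of length 2, 3 of length 3. Total 8.

8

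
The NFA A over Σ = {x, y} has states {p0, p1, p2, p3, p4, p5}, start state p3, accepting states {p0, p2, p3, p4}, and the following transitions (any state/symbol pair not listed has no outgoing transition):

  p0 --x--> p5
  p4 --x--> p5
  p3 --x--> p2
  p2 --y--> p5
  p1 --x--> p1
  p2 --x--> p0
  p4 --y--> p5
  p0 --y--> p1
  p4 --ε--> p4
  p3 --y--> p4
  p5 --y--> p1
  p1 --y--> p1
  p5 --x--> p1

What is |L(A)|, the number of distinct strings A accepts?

The useful subgraph on states {p0, p2, p3, p4} is acyclic, so L(A) is finite; the longest accepting path visits 3 useful states, giving maximum string length 2.
Counting accepting paths from p3 by length: 1 of length 0, 2 of length 1, 1 of length 2. Total 4.

4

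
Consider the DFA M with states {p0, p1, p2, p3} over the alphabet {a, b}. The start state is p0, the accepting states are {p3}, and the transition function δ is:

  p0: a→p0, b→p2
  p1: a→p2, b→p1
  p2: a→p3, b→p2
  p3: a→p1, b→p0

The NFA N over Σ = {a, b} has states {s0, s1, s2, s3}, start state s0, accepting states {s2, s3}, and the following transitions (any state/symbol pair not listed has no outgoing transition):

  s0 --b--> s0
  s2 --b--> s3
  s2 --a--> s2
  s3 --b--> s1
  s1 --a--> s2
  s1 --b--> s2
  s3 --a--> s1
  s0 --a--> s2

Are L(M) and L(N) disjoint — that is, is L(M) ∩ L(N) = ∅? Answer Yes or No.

No

The string ba is accepted by both M and N.
Hence L(M) ∩ L(N) ≠ ∅.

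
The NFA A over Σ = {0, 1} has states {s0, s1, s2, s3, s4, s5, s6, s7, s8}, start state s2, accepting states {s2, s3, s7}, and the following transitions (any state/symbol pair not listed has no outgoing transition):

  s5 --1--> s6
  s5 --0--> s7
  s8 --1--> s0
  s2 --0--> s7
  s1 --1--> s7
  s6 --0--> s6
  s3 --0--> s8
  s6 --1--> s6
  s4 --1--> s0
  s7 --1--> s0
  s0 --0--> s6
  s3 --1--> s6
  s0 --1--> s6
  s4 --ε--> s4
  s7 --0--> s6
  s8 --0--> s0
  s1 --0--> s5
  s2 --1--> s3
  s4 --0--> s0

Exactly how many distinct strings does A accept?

3

The useful subgraph on states {s2, s3, s7} is acyclic, so L(A) is finite; the longest accepting path visits 2 useful states, giving maximum string length 1.
Counting accepting paths from s2 by length: 1 of length 0, 2 of length 1. Total 3.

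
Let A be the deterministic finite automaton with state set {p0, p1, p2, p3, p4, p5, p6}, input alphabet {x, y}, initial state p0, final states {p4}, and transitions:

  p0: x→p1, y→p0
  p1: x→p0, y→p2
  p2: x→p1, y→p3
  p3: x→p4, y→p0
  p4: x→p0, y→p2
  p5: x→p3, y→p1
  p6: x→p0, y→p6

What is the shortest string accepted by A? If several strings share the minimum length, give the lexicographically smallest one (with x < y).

A breadth-first search from p0 reaches an accepting state first via the path p0 → p1 → p2 → p3 → p4 on input xyyx.
No string of length < 4 is accepted (BFS exhausts all shorter strings without reaching an accepting state), and xyyx is the lexicographically least accepting string of length 4.

xyyx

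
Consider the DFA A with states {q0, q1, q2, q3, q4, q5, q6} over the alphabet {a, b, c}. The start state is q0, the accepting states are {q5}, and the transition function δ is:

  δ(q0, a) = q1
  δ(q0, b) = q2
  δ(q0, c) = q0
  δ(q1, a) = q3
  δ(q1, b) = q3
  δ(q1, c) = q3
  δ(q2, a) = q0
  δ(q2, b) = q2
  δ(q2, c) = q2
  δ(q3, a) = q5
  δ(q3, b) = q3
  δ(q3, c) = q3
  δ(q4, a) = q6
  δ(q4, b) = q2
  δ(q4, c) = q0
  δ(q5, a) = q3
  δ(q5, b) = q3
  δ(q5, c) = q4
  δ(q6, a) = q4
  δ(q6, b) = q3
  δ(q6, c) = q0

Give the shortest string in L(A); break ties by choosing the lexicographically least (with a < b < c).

A breadth-first search from q0 reaches an accepting state first via the path q0 → q1 → q3 → q5 on input aaa.
No string of length < 3 is accepted (BFS exhausts all shorter strings without reaching an accepting state), and aaa is the lexicographically least accepting string of length 3.

aaa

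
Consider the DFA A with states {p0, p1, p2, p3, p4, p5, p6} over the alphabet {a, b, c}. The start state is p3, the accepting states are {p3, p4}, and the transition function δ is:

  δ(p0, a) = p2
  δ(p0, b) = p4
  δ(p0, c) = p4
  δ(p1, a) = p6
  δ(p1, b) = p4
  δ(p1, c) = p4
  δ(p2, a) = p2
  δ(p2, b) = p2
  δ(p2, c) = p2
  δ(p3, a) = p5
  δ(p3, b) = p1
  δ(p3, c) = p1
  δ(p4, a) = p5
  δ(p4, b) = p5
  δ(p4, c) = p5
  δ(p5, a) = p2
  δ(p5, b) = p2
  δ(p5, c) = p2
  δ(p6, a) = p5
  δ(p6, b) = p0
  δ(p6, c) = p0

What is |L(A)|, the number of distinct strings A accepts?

The useful subgraph on states {p0, p1, p3, p4, p6} is acyclic, so L(A) is finite; the longest accepting path visits 5 useful states, giving maximum string length 4.
Counting accepting paths from p3 by length: 1 of length 0, 4 of length 2, 8 of length 4. Total 13.

13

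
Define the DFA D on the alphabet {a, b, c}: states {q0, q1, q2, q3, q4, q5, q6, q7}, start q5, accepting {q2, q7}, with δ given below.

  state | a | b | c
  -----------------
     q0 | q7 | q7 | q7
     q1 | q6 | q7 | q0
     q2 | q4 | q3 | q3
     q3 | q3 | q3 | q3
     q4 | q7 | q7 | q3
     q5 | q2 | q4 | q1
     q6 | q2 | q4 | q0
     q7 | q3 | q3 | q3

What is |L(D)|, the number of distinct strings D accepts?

17

The useful subgraph on states {q0, q1, q2, q4, q5, q6, q7} is acyclic, so L(D) is finite; the longest accepting path visits 6 useful states, giving maximum string length 5.
Counting accepting paths from q5 by length: 1 of length 1, 3 of length 2, 6 of length 3, 5 of length 4, 2 of length 5. Total 17.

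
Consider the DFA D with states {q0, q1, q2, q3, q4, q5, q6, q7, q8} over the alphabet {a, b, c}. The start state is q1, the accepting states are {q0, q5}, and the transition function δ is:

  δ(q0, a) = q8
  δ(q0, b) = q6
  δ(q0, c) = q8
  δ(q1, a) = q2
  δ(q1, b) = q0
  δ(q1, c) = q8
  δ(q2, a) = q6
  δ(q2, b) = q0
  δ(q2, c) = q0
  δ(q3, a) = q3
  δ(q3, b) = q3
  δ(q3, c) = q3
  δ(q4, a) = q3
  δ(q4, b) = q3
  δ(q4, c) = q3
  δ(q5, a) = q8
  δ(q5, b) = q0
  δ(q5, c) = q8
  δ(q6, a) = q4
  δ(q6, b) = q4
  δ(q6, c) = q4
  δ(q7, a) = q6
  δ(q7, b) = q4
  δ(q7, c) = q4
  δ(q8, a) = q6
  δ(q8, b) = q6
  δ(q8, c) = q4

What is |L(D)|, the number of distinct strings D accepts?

3

The useful subgraph on states {q0, q1, q2} is acyclic, so L(D) is finite; the longest accepting path visits 3 useful states, giving maximum string length 2.
Counting accepting paths from q1 by length: 1 of length 1, 2 of length 2. Total 3.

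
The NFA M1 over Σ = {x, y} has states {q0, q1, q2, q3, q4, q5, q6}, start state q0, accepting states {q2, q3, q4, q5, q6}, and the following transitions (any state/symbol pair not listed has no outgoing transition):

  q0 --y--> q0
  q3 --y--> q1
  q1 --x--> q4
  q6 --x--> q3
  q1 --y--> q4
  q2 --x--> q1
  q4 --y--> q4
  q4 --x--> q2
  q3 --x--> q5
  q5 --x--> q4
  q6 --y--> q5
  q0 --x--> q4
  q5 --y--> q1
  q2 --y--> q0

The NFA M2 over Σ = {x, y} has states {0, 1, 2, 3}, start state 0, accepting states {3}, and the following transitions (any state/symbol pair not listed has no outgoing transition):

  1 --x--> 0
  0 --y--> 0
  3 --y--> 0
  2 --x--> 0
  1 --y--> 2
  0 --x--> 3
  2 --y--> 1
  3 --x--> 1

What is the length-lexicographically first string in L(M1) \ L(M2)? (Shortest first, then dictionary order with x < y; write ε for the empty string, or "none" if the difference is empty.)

xx

The string xx is accepted by M1 but not by M2.
No shorter string lies in the difference, and xx is the lexicographically first length-2 string in L(M1) \ L(M2).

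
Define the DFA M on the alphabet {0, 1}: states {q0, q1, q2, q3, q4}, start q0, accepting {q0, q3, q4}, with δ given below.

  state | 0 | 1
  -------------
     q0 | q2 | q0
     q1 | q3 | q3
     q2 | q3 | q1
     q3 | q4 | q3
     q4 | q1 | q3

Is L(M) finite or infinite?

infinite

State q0 is reachable from the start and can reach an accepting state, and it lies on the cycle q0 → q0.
Traversing that cycle any number of times yields accepted strings of unbounded length, so the language is infinite.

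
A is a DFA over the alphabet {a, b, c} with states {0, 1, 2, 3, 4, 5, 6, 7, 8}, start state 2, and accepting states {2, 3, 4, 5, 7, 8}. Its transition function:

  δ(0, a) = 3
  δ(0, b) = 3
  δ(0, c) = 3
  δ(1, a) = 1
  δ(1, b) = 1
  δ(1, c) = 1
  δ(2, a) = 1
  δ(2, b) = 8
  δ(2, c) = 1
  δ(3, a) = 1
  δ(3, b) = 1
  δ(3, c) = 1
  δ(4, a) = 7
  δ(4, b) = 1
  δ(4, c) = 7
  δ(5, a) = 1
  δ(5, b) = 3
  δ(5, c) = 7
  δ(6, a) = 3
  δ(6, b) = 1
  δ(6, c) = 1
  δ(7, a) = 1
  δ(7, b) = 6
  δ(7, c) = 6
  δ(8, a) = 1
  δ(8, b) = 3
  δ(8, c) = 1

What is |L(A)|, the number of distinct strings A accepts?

3

The useful subgraph on states {2, 3, 8} is acyclic, so L(A) is finite; the longest accepting path visits 3 useful states, giving maximum string length 2.
Counting accepting paths from 2 by length: 1 of length 0, 1 of length 1, 1 of length 2. Total 3.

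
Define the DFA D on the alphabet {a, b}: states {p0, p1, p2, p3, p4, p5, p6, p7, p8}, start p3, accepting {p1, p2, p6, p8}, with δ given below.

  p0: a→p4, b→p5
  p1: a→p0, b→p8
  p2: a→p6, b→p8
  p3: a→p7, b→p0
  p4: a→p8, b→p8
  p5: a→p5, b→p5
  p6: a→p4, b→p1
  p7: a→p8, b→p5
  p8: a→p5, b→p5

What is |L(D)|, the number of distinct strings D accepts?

The useful subgraph on states {p0, p3, p4, p7, p8} is acyclic, so L(D) is finite; the longest accepting path visits 4 useful states, giving maximum string length 3.
Counting accepting paths from p3 by length: 1 of length 2, 2 of length 3. Total 3.

3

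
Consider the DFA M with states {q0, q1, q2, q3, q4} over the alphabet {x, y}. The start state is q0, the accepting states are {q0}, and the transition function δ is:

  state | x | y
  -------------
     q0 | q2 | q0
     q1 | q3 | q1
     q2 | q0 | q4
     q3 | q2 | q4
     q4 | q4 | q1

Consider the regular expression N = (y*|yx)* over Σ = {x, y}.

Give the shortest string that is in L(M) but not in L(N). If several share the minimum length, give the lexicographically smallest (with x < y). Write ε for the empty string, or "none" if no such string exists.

xx

The string xx is accepted by M but not by N.
No shorter string lies in the difference, and xx is the lexicographically first length-2 string in L(M) \ L(N).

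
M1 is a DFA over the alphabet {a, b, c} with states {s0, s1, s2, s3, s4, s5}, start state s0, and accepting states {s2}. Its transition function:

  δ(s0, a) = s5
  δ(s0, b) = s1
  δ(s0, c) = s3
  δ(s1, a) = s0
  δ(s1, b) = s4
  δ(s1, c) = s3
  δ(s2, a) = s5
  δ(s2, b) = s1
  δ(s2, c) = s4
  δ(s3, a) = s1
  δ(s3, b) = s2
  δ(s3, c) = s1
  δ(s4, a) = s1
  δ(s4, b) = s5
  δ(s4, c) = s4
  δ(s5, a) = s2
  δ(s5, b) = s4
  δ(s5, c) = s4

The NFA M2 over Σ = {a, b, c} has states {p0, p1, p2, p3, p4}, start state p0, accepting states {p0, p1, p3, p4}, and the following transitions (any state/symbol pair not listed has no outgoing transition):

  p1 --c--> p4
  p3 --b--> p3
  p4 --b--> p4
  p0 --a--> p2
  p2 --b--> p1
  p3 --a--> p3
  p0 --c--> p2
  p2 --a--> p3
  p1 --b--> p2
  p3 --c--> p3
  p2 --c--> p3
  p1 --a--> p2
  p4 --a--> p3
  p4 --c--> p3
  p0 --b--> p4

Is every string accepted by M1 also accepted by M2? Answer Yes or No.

Yes

Exploring the product automaton M1 × M2 from the start pair (s0, p0), following both machines on each input symbol, reaches 15 state pairs: (s0, p0), (s5, p2), (s1, p4), (s3, p2), (s2, p3), (s4, p1), (s4, p3), (s0, p3), (s4, p4), (s3, p3), (s1, p3), (s2, p1), (s5, p3), (s1, p2), (s5, p4).
M1 accepts in {s2} and M2 accepts in {p0, p1, p3, p4}. The reachable pairs whose M1-component is accepting are (s2, p3), (s2, p1); in each of them the M2-component is accepting too, so the product for L(M1) \ L(M2) (M1-component accepting, M2-component rejecting) has no reachable accepting pair and the difference is empty.
Hence every string in L(M1) is also in L(M2).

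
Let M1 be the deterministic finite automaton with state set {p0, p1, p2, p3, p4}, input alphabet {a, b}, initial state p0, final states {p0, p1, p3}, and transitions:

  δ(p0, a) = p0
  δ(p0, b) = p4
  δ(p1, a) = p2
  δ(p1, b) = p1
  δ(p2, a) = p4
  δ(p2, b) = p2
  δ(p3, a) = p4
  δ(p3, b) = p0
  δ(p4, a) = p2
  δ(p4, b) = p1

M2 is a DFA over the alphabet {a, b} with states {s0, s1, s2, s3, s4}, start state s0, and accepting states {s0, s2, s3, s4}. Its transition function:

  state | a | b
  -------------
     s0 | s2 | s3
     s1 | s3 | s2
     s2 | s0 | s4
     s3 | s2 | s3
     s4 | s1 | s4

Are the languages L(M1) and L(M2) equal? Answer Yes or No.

The string b is accepted by M2 but rejected by M1.
So L(M1) ≠ L(M2).

No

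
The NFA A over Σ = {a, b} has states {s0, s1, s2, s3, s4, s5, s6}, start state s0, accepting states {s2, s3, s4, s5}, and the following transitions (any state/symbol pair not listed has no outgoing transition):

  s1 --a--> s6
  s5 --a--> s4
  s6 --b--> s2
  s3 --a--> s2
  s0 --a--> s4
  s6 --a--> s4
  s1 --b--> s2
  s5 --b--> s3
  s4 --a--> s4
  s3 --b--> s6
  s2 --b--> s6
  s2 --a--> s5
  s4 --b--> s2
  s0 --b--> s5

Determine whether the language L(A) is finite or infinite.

infinite

State s2 is reachable from the start and can reach an accepting state, and it lies on the cycle s2 → s5 → s3 → s2.
Traversing that cycle any number of times yields accepted strings of unbounded length, so the language is infinite.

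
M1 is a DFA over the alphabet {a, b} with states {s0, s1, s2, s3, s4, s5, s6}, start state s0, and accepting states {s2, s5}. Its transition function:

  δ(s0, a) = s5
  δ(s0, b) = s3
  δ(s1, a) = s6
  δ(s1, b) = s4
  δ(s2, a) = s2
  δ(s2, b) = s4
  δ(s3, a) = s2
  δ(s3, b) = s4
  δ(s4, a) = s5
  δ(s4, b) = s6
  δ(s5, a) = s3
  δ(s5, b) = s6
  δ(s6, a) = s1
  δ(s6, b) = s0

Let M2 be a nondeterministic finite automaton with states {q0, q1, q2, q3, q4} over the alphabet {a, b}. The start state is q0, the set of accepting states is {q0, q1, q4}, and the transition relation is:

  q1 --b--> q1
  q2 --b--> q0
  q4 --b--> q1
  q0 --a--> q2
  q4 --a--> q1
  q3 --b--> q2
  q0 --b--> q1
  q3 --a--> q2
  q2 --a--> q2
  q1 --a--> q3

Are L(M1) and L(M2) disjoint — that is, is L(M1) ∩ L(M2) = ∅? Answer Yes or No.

Yes

Exploring the product automaton M1 × M2 from the start pair (s0, q0), following both machines on each input symbol, reaches 16 state pairs: (s0, q0), (s5, q2), (s3, q1), (s3, q2), (s6, q0), (s2, q3), (s4, q1), (s2, q2), (s4, q0), (s1, q2), (s0, q1), (s4, q2), (s5, q3), (s6, q1), (s6, q2), (s1, q3).
M1 accepts in {s2, s5} and M2 accepts in {q0, q1, q4}; no reachable pair has both components accepting, so no string drives both machines to acceptance simultaneously and L(M1) ∩ L(M2) = ∅.
So no string is accepted by both, and the intersection is empty.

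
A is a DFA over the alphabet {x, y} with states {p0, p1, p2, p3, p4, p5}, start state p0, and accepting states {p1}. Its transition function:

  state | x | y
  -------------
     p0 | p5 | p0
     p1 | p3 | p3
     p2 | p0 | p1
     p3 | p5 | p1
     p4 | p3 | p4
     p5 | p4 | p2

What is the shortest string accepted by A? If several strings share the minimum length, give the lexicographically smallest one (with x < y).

xyy

A breadth-first search from p0 reaches an accepting state first via the path p0 → p5 → p2 → p1 on input xyy.
No string of length < 3 is accepted (BFS exhausts all shorter strings without reaching an accepting state), and xyy is the lexicographically least accepting string of length 3.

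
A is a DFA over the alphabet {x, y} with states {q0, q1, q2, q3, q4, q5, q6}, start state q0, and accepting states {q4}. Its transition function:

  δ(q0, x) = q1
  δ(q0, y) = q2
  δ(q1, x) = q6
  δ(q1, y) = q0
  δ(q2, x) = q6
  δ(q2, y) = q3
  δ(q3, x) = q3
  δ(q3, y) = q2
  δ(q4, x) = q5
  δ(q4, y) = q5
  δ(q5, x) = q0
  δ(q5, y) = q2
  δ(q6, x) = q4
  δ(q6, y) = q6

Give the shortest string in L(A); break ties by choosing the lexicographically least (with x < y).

A breadth-first search from q0 reaches an accepting state first via the path q0 → q1 → q6 → q4 on input xxx.
No string of length < 3 is accepted (BFS exhausts all shorter strings without reaching an accepting state), and xxx is the lexicographically least accepting string of length 3.

xxx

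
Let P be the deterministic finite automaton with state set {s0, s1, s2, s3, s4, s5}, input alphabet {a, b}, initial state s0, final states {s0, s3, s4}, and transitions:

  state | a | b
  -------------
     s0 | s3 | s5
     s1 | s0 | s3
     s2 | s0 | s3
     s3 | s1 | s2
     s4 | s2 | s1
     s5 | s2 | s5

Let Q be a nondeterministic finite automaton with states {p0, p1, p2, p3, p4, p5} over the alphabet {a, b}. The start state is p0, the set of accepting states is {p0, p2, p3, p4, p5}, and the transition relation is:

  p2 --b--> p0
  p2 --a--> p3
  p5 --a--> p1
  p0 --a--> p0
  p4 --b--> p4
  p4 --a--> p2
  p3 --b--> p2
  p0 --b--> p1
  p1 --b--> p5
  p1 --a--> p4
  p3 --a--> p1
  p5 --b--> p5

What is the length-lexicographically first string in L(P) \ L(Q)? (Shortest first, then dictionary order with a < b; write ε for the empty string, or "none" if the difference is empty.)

The string aab is accepted by P but not by Q.
No shorter string lies in the difference, and aab is the lexicographically first length-3 string in L(P) \ L(Q).

aab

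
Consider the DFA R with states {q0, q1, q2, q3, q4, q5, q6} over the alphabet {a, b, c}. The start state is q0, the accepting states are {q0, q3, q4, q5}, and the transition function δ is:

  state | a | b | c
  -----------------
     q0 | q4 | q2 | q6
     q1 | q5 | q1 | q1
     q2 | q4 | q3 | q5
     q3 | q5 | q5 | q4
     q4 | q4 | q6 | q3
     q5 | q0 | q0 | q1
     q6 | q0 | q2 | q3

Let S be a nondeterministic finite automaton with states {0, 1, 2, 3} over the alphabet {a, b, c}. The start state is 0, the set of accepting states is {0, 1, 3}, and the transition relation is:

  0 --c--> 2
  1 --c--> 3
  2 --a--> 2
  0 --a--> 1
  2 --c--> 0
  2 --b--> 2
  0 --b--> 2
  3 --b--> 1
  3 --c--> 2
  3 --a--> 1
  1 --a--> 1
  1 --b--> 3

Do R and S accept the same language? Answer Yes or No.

No

The string ba is accepted by R but rejected by S.
So L(R) ≠ L(S).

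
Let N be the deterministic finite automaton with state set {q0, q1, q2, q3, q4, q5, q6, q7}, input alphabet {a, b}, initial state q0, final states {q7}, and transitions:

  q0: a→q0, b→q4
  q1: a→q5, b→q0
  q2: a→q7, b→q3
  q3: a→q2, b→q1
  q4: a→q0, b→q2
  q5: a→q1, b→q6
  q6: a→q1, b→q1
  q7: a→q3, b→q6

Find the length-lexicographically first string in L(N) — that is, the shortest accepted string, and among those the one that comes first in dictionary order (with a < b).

bba

A breadth-first search from q0 reaches an accepting state first via the path q0 → q4 → q2 → q7 on input bba.
No string of length < 3 is accepted (BFS exhausts all shorter strings without reaching an accepting state), and bba is the lexicographically least accepting string of length 3.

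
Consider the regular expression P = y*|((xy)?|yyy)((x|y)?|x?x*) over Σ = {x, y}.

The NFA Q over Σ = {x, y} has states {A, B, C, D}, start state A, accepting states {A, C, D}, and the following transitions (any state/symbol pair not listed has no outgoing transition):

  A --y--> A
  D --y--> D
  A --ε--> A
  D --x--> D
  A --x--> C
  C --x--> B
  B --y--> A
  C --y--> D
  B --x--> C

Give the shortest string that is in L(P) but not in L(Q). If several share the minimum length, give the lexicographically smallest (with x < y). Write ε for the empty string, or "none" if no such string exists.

xx

The string xx is accepted by P but not by Q.
No shorter string lies in the difference, and xx is the lexicographically first length-2 string in L(P) \ L(Q).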